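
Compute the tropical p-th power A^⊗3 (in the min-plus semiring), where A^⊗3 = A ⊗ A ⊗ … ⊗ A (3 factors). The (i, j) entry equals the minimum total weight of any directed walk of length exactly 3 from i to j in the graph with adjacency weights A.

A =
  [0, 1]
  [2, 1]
A^⊗3 =
  [0, 1]
  [2, 3]

Each entry (A^⊗3)_ij equals the minimum over all length-3 walks i = v_0 → v_1 → … → v_3 = j of Σ_t A[v_t][v_{t+1}]. For example, for (i, j) = (0, 1) we minimise over 4 possible intermediate vertex sequences; the minimum is 1, attained along the walk 0 → 0 → 0 → 1.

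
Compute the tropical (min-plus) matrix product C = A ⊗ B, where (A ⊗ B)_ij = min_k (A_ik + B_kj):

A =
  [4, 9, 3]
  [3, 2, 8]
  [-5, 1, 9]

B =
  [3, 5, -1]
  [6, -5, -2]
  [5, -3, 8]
A ⊗ B =
  [7, 0, 3]
  [6, -3, 0]
  [-2, -4, -6]

Apply the min-plus product entry-by-entry:
  C[0][0] = min over k of (A[0][0] + B[0][0] = 4 + 3 = 7, A[0][1] + B[1][0] = 9 + 6 = 15, A[0][2] + B[2][0] = 3 + 5 = 8) = 7 (attained at k = 0)
  C[0][1] = min over k of (A[0][0] + B[0][1] = 4 + 5 = 9, A[0][1] + B[1][1] = 9 + -5 = 4, A[0][2] + B[2][1] = 3 + -3 = 0) = 0 (attained at k = 2)
  C[0][2] = min over k of (A[0][0] + B[0][2] = 4 + -1 = 3, A[0][1] + B[1][2] = 9 + -2 = 7, A[0][2] + B[2][2] = 3 + 8 = 11) = 3 (attained at k = 0)
  C[1][0] = min over k of (A[1][0] + B[0][0] = 3 + 3 = 6, A[1][1] + B[1][0] = 2 + 6 = 8, A[1][2] + B[2][0] = 8 + 5 = 13) = 6 (attained at k = 0)
  C[1][1] = min over k of (A[1][0] + B[0][1] = 3 + 5 = 8, A[1][1] + B[1][1] = 2 + -5 = -3, A[1][2] + B[2][1] = 8 + -3 = 5) = -3 (attained at k = 1)
  C[1][2] = min over k of (A[1][0] + B[0][2] = 3 + -1 = 2, A[1][1] + B[1][2] = 2 + -2 = 0, A[1][2] + B[2][2] = 8 + 8 = 16) = 0 (attained at k = 1)
  C[2][0] = min over k of (A[2][0] + B[0][0] = -5 + 3 = -2, A[2][1] + B[1][0] = 1 + 6 = 7, A[2][2] + B[2][0] = 9 + 5 = 14) = -2 (attained at k = 0)
  C[2][1] = min over k of (A[2][0] + B[0][1] = -5 + 5 = 0, A[2][1] + B[1][1] = 1 + -5 = -4, A[2][2] + B[2][1] = 9 + -3 = 6) = -4 (attained at k = 1)
  C[2][2] = min over k of (A[2][0] + B[0][2] = -5 + -1 = -6, A[2][1] + B[1][2] = 1 + -2 = -1, A[2][2] + B[2][2] = 9 + 8 = 17) = -6 (attained at k = 0)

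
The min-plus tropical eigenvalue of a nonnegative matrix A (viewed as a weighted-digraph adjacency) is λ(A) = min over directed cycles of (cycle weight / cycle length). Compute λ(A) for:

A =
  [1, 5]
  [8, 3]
λ(A) = 1

Enumerate directed cycles and compute their means (weight / length). Sample:
  cycle 0 → 0: weight = 1, length = 1, mean = 1/1 ≈ 1.000
  cycle 1 → 1: weight = 3, length = 1, mean = 3/1 ≈ 3.000
  cycle 0 → 1 → 0: weight = 13, length = 2, mean = 13/2 ≈ 6.500
  cycle 1 → 0 → 1: weight = 13, length = 2, mean = 13/2 ≈ 6.500
Minimum mean = 1.000, attained e.g. along the cycle 0 → 0 with weight 1 and length 1. So λ(A) = 1/1 = 1.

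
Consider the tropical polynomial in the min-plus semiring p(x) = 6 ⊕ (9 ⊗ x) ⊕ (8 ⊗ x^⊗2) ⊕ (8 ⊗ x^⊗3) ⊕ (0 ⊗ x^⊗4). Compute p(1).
p(1) = 4

A tropical monomial a ⊗ x^⊗i evaluates to a + i · x. Evaluating each term at x = 1:
  Term 0 contributes 6 + 0 · 1 = 6
  Term 1 contributes 9 + 1 · 1 = 10
  Term 2 contributes 8 + 2 · 1 = 10
  Term 3 contributes 8 + 3 · 1 = 11
  Term 4 contributes 0 + 4 · 1 = 4
p(1) = ⊕ of these = min[6, 10, 10, 11, 4] = 4.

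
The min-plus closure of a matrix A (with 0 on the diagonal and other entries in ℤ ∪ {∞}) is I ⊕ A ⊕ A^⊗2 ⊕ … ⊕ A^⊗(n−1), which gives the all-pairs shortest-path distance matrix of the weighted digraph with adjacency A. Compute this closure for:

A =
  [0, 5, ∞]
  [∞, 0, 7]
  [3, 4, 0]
Closure =
  [0, 5, 12]
  [10, 0, 7]
  [3, 4, 0]

This is the Floyd-Warshall all-pairs shortest-path computation. For each intermediate vertex k = 0, 1, …, 2, update dist[i][j] ← min(dist[i][j], dist[i][k] + dist[k][j]). The final matrix gives, for each (i, j), the minimum total weight of any directed path from i to j (possibly empty when i = j).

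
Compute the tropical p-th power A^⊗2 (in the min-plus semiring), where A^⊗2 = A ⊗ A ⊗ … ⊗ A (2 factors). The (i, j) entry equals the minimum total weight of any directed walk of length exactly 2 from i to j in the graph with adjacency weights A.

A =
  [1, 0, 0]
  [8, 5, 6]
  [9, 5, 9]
A^⊗2 =
  [2, 1, 1]
  [9, 8, 8]
  [10, 9, 9]

Each entry (A^⊗2)_ij equals the minimum over all length-2 walks i = v_0 → v_1 → … → v_2 = j of Σ_t A[v_t][v_{t+1}]. For example, for (i, j) = (0, 2) we minimise over 3 possible intermediate vertex sequences; the minimum is 1, attained along the walk 0 → 0 → 2.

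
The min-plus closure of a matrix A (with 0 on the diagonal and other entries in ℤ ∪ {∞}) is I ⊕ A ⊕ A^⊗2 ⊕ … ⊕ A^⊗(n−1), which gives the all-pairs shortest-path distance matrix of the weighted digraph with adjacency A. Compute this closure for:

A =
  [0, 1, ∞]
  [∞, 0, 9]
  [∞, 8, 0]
Closure =
  [0, 1, 10]
  [∞, 0, 9]
  [∞, 8, 0]

This is the Floyd-Warshall all-pairs shortest-path computation. For each intermediate vertex k = 0, 1, …, 2, update dist[i][j] ← min(dist[i][j], dist[i][k] + dist[k][j]). The final matrix gives, for each (i, j), the minimum total weight of any directed path from i to j (possibly empty when i = j).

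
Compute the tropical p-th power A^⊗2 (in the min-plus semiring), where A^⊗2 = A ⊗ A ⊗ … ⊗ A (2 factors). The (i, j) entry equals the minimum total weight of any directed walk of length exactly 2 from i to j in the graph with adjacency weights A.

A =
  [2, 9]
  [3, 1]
A^⊗2 =
  [4, 10]
  [4, 2]

Each entry (A^⊗2)_ij equals the minimum over all length-2 walks i = v_0 → v_1 → … → v_2 = j of Σ_t A[v_t][v_{t+1}]. For example, for (i, j) = (0, 1) we minimise over 2 possible intermediate vertex sequences; the minimum is 10, attained along the walk 0 → 1 → 1.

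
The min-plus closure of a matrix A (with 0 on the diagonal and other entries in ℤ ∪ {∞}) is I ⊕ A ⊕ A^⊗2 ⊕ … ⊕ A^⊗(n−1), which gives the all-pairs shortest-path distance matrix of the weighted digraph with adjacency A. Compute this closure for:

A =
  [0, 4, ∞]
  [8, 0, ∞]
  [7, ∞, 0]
Closure =
  [0, 4, ∞]
  [8, 0, ∞]
  [7, 11, 0]

This is the Floyd-Warshall all-pairs shortest-path computation. For each intermediate vertex k = 0, 1, …, 2, update dist[i][j] ← min(dist[i][j], dist[i][k] + dist[k][j]). The final matrix gives, for each (i, j), the minimum total weight of any directed path from i to j (possibly empty when i = j).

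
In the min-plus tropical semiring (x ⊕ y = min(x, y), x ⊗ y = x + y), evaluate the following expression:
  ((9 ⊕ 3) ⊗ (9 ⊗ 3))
((9 ⊕ 3) ⊗ (9 ⊗ 3)) = 15

Expand innermost to outermost. Recall ⊕ takes the minimum of its arguments and ⊗ takes their sum. Working out the expression ((9 ⊕ 3) ⊗ (9 ⊗ 3)) gives 15.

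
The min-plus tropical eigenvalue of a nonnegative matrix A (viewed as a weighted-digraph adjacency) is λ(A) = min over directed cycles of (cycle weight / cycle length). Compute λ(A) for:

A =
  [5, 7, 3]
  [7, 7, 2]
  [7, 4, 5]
λ(A) = 3

Enumerate directed cycles and compute their means (weight / length). Sample:
  cycle 0 → 0: weight = 5, length = 1, mean = 5/1 ≈ 5.000
  cycle 1 → 1: weight = 7, length = 1, mean = 7/1 ≈ 7.000
  cycle 2 → 2: weight = 5, length = 1, mean = 5/1 ≈ 5.000
  cycle 0 → 1 → 0: weight = 14, length = 2, mean = 14/2 ≈ 7.000
  cycle 0 → 2 → 0: weight = 10, length = 2, mean = 10/2 ≈ 5.000
  cycle 1 → 0 → 1: weight = 14, length = 2, mean = 14/2 ≈ 7.000
Minimum mean = 3.000, attained e.g. along the cycle 1 → 2 → 1 with weight 6 and length 2. So λ(A) = 6/2 = 3.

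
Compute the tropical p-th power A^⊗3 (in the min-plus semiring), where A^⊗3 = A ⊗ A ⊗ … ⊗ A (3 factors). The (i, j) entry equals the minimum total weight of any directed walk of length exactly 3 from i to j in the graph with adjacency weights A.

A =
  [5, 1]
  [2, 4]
A^⊗3 =
  [7, 4]
  [5, 7]

Each entry (A^⊗3)_ij equals the minimum over all length-3 walks i = v_0 → v_1 → … → v_3 = j of Σ_t A[v_t][v_{t+1}]. For example, for (i, j) = (0, 1) we minimise over 4 possible intermediate vertex sequences; the minimum is 4, attained along the walk 0 → 1 → 0 → 1.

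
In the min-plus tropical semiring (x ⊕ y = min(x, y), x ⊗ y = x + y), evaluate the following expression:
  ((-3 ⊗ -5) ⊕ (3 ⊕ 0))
((-3 ⊗ -5) ⊕ (3 ⊕ 0)) = -8

Expand innermost to outermost. Recall ⊕ takes the minimum of its arguments and ⊗ takes their sum. Working out the expression ((-3 ⊗ -5) ⊕ (3 ⊕ 0)) gives -8.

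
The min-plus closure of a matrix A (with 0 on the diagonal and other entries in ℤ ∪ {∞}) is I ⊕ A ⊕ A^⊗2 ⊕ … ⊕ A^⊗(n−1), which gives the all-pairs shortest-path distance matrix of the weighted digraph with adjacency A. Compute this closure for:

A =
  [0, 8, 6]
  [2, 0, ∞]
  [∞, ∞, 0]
Closure =
  [0, 8, 6]
  [2, 0, 8]
  [∞, ∞, 0]

This is the Floyd-Warshall all-pairs shortest-path computation. For each intermediate vertex k = 0, 1, …, 2, update dist[i][j] ← min(dist[i][j], dist[i][k] + dist[k][j]). The final matrix gives, for each (i, j), the minimum total weight of any directed path from i to j (possibly empty when i = j).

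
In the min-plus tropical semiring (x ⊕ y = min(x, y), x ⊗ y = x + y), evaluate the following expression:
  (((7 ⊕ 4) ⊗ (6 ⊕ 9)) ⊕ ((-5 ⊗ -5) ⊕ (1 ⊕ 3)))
(((7 ⊕ 4) ⊗ (6 ⊕ 9)) ⊕ ((-5 ⊗ -5) ⊕ (1 ⊕ 3))) = -10

Expand innermost to outermost. Recall ⊕ takes the minimum of its arguments and ⊗ takes their sum. Working out the expression (((7 ⊕ 4) ⊗ (6 ⊕ 9)) ⊕ ((-5 ⊗ -5) ⊕ (1 ⊕ 3))) gives -10.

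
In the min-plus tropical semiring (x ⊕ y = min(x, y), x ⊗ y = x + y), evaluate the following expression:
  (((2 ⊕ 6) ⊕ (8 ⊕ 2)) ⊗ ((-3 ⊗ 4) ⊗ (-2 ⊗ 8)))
(((2 ⊕ 6) ⊕ (8 ⊕ 2)) ⊗ ((-3 ⊗ 4) ⊗ (-2 ⊗ 8))) = 9

Expand innermost to outermost. Recall ⊕ takes the minimum of its arguments and ⊗ takes their sum. Working out the expression (((2 ⊕ 6) ⊕ (8 ⊕ 2)) ⊗ ((-3 ⊗ 4) ⊗ (-2 ⊗ 8))) gives 9.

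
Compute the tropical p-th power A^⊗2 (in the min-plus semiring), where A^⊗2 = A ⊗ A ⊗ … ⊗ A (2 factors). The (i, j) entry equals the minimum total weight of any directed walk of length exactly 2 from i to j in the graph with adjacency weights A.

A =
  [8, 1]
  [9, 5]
A^⊗2 =
  [10, 6]
  [14, 10]

Each entry (A^⊗2)_ij equals the minimum over all length-2 walks i = v_0 → v_1 → … → v_2 = j of Σ_t A[v_t][v_{t+1}]. For example, for (i, j) = (0, 1) we minimise over 2 possible intermediate vertex sequences; the minimum is 6, attained along the walk 0 → 1 → 1.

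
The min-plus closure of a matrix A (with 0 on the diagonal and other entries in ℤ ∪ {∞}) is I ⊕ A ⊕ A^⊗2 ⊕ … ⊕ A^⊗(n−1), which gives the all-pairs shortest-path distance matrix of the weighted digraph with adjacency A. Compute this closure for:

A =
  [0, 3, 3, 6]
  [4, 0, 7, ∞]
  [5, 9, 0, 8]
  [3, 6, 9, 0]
Closure =
  [0, 3, 3, 6]
  [4, 0, 7, 10]
  [5, 8, 0, 8]
  [3, 6, 6, 0]

This is the Floyd-Warshall all-pairs shortest-path computation. For each intermediate vertex k = 0, 1, …, 3, update dist[i][j] ← min(dist[i][j], dist[i][k] + dist[k][j]). The final matrix gives, for each (i, j), the minimum total weight of any directed path from i to j (possibly empty when i = j).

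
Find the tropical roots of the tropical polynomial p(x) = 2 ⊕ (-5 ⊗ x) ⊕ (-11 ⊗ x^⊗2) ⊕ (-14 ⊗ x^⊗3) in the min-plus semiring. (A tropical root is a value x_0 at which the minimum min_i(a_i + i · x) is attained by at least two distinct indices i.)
Roots: {3, 6, 7}

Each tropical root is a break point of the lower envelope of the lines y = a_i + i · x (there are 4 lines, with slopes 0, 1, ..., 3). Only the lines that attain the minimum somewhere contribute to roots; other lines are dominated. Here the surviving (envelope) indices are i = 3, i = 2, i = 1, i = 0.
Intersections between consecutive envelope lines give the roots: for adjacent envelope indices i < j the intersection is x = (a_i − a_j) / (j − i). Reading off the sorted break points: {3, 6, 7}.
Verification: at each break x_0, at least two indices attain the minimum of min_i(a_i + i · x_0).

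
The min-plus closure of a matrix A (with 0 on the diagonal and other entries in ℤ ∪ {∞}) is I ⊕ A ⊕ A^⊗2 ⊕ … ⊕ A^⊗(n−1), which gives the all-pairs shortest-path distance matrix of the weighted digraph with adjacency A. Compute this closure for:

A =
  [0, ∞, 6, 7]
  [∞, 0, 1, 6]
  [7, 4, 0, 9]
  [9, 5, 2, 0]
Closure =
  [0, 10, 6, 7]
  [8, 0, 1, 6]
  [7, 4, 0, 9]
  [9, 5, 2, 0]

This is the Floyd-Warshall all-pairs shortest-path computation. For each intermediate vertex k = 0, 1, …, 3, update dist[i][j] ← min(dist[i][j], dist[i][k] + dist[k][j]). The final matrix gives, for each (i, j), the minimum total weight of any directed path from i to j (possibly empty when i = j).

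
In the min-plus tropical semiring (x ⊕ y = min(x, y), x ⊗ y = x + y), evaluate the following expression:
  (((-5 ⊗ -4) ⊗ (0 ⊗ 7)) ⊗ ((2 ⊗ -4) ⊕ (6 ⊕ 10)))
(((-5 ⊗ -4) ⊗ (0 ⊗ 7)) ⊗ ((2 ⊗ -4) ⊕ (6 ⊕ 10))) = -4

Expand innermost to outermost. Recall ⊕ takes the minimum of its arguments and ⊗ takes their sum. Working out the expression (((-5 ⊗ -4) ⊗ (0 ⊗ 7)) ⊗ ((2 ⊗ -4) ⊕ (6 ⊕ 10))) gives -4.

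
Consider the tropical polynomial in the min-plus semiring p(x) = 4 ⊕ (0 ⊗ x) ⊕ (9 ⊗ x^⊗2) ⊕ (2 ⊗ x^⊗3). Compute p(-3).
p(-3) = -7

A tropical monomial a ⊗ x^⊗i evaluates to a + i · x. Evaluating each term at x = -3:
  Term 0 contributes 4 + 0 · -3 = 4
  Term 1 contributes 0 + 1 · -3 = -3
  Term 2 contributes 9 + 2 · -3 = 3
  Term 3 contributes 2 + 3 · -3 = -7
p(-3) = ⊕ of these = min[4, -3, 3, -7] = -7.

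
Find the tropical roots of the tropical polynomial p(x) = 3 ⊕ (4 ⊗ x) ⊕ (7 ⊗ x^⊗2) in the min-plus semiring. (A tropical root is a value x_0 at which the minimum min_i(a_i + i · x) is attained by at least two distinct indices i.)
Roots: {-3, -1}

Each tropical root is a break point of the lower envelope of the lines y = a_i + i · x (there are 3 lines, with slopes 0, 1, ..., 2). Only the lines that attain the minimum somewhere contribute to roots; other lines are dominated. Here the surviving (envelope) indices are i = 2, i = 1, i = 0.
Intersections between consecutive envelope lines give the roots: for adjacent envelope indices i < j the intersection is x = (a_i − a_j) / (j − i). Reading off the sorted break points: {-3, -1}.
Verification: at each break x_0, at least two indices attain the minimum of min_i(a_i + i · x_0).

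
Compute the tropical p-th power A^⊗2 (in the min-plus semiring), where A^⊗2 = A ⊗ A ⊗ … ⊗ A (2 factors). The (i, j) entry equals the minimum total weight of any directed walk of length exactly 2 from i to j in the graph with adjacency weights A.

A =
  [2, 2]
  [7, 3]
A^⊗2 =
  [4, 4]
  [9, 6]

Each entry (A^⊗2)_ij equals the minimum over all length-2 walks i = v_0 → v_1 → … → v_2 = j of Σ_t A[v_t][v_{t+1}]. For example, for (i, j) = (0, 1) we minimise over 2 possible intermediate vertex sequences; the minimum is 4, attained along the walk 0 → 0 → 1.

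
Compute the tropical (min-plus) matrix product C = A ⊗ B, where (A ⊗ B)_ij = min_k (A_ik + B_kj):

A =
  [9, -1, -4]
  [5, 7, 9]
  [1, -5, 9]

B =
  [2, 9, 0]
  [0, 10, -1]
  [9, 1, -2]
A ⊗ B =
  [-1, -3, -6]
  [7, 10, 5]
  [-5, 5, -6]

Apply the min-plus product entry-by-entry:
  C[0][0] = min over k of (A[0][0] + B[0][0] = 9 + 2 = 11, A[0][1] + B[1][0] = -1 + 0 = -1, A[0][2] + B[2][0] = -4 + 9 = 5) = -1 (attained at k = 1)
  C[0][1] = min over k of (A[0][0] + B[0][1] = 9 + 9 = 18, A[0][1] + B[1][1] = -1 + 10 = 9, A[0][2] + B[2][1] = -4 + 1 = -3) = -3 (attained at k = 2)
  C[0][2] = min over k of (A[0][0] + B[0][2] = 9 + 0 = 9, A[0][1] + B[1][2] = -1 + -1 = -2, A[0][2] + B[2][2] = -4 + -2 = -6) = -6 (attained at k = 2)
  C[1][0] = min over k of (A[1][0] + B[0][0] = 5 + 2 = 7, A[1][1] + B[1][0] = 7 + 0 = 7, A[1][2] + B[2][0] = 9 + 9 = 18) = 7 (attained at k = 0)
  C[1][1] = min over k of (A[1][0] + B[0][1] = 5 + 9 = 14, A[1][1] + B[1][1] = 7 + 10 = 17, A[1][2] + B[2][1] = 9 + 1 = 10) = 10 (attained at k = 2)
  C[1][2] = min over k of (A[1][0] + B[0][2] = 5 + 0 = 5, A[1][1] + B[1][2] = 7 + -1 = 6, A[1][2] + B[2][2] = 9 + -2 = 7) = 5 (attained at k = 0)
  C[2][0] = min over k of (A[2][0] + B[0][0] = 1 + 2 = 3, A[2][1] + B[1][0] = -5 + 0 = -5, A[2][2] + B[2][0] = 9 + 9 = 18) = -5 (attained at k = 1)
  C[2][1] = min over k of (A[2][0] + B[0][1] = 1 + 9 = 10, A[2][1] + B[1][1] = -5 + 10 = 5, A[2][2] + B[2][1] = 9 + 1 = 10) = 5 (attained at k = 1)
  C[2][2] = min over k of (A[2][0] + B[0][2] = 1 + 0 = 1, A[2][1] + B[1][2] = -5 + -1 = -6, A[2][2] + B[2][2] = 9 + -2 = 7) = -6 (attained at k = 1)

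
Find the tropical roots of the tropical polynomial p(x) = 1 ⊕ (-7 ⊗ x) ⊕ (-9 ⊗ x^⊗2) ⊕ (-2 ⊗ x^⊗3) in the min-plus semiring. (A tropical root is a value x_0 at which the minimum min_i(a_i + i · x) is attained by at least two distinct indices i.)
Roots: {-7, 2, 8}

Each tropical root is a break point of the lower envelope of the lines y = a_i + i · x (there are 4 lines, with slopes 0, 1, ..., 3). Only the lines that attain the minimum somewhere contribute to roots; other lines are dominated. Here the surviving (envelope) indices are i = 3, i = 2, i = 1, i = 0.
Intersections between consecutive envelope lines give the roots: for adjacent envelope indices i < j the intersection is x = (a_i − a_j) / (j − i). Reading off the sorted break points: {-7, 2, 8}.
Verification: at each break x_0, at least two indices attain the minimum of min_i(a_i + i · x_0).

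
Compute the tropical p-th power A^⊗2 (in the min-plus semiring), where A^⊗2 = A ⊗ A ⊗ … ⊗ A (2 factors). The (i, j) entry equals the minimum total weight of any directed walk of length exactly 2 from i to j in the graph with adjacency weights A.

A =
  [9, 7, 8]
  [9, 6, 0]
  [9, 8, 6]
A^⊗2 =
  [16, 13, 7]
  [9, 8, 6]
  [15, 14, 8]

Each entry (A^⊗2)_ij equals the minimum over all length-2 walks i = v_0 → v_1 → … → v_2 = j of Σ_t A[v_t][v_{t+1}]. For example, for (i, j) = (0, 2) we minimise over 3 possible intermediate vertex sequences; the minimum is 7, attained along the walk 0 → 1 → 2.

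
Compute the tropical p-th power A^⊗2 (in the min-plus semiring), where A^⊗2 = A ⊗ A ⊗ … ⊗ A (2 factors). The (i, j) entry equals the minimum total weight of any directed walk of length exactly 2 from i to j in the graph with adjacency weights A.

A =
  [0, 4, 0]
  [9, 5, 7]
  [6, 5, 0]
A^⊗2 =
  [0, 4, 0]
  [9, 10, 7]
  [6, 5, 0]

Each entry (A^⊗2)_ij equals the minimum over all length-2 walks i = v_0 → v_1 → … → v_2 = j of Σ_t A[v_t][v_{t+1}]. For example, for (i, j) = (0, 2) we minimise over 3 possible intermediate vertex sequences; the minimum is 0, attained along the walk 0 → 0 → 2.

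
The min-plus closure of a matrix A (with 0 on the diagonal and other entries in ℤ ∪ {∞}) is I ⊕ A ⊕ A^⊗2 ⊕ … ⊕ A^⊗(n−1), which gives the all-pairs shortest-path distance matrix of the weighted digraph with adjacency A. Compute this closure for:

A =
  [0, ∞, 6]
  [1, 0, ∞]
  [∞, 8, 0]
Closure =
  [0, 14, 6]
  [1, 0, 7]
  [9, 8, 0]

This is the Floyd-Warshall all-pairs shortest-path computation. For each intermediate vertex k = 0, 1, …, 2, update dist[i][j] ← min(dist[i][j], dist[i][k] + dist[k][j]). The final matrix gives, for each (i, j), the minimum total weight of any directed path from i to j (possibly empty when i = j).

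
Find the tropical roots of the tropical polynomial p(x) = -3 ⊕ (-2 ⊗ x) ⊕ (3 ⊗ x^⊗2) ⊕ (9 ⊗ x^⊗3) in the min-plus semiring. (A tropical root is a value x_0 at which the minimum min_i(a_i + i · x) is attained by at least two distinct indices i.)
Roots: {-6, -5, -1}

Each tropical root is a break point of the lower envelope of the lines y = a_i + i · x (there are 4 lines, with slopes 0, 1, ..., 3). Only the lines that attain the minimum somewhere contribute to roots; other lines are dominated. Here the surviving (envelope) indices are i = 3, i = 2, i = 1, i = 0.
Intersections between consecutive envelope lines give the roots: for adjacent envelope indices i < j the intersection is x = (a_i − a_j) / (j − i). Reading off the sorted break points: {-6, -5, -1}.
Verification: at each break x_0, at least two indices attain the minimum of min_i(a_i + i · x_0).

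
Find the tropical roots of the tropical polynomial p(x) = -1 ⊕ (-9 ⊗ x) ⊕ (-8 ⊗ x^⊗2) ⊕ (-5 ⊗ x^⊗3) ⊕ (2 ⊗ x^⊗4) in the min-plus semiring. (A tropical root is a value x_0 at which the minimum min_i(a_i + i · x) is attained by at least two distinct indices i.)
Roots: {-7, -3, -1, 8}

Each tropical root is a break point of the lower envelope of the lines y = a_i + i · x (there are 5 lines, with slopes 0, 1, ..., 4). Only the lines that attain the minimum somewhere contribute to roots; other lines are dominated. Here the surviving (envelope) indices are i = 4, i = 3, i = 2, i = 1, i = 0.
Intersections between consecutive envelope lines give the roots: for adjacent envelope indices i < j the intersection is x = (a_i − a_j) / (j − i). Reading off the sorted break points: {-7, -3, -1, 8}.
Verification: at each break x_0, at least two indices attain the minimum of min_i(a_i + i · x_0).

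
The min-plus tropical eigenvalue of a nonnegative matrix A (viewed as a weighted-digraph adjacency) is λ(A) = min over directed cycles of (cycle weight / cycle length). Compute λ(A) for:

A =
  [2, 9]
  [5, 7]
λ(A) = 2

Enumerate directed cycles and compute their means (weight / length). Sample:
  cycle 0 → 0: weight = 2, length = 1, mean = 2/1 ≈ 2.000
  cycle 1 → 1: weight = 7, length = 1, mean = 7/1 ≈ 7.000
  cycle 0 → 1 → 0: weight = 14, length = 2, mean = 14/2 ≈ 7.000
  cycle 1 → 0 → 1: weight = 14, length = 2, mean = 14/2 ≈ 7.000
Minimum mean = 2.000, attained e.g. along the cycle 0 → 0 with weight 2 and length 1. So λ(A) = 2/1 = 2.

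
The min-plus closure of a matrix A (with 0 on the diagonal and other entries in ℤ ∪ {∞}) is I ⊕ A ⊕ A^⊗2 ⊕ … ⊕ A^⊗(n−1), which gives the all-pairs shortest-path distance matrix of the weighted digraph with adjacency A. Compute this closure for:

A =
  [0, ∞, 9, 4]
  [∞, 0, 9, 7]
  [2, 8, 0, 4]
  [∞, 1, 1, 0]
Closure =
  [0, 5, 5, 4]
  [10, 0, 8, 7]
  [2, 5, 0, 4]
  [3, 1, 1, 0]

This is the Floyd-Warshall all-pairs shortest-path computation. For each intermediate vertex k = 0, 1, …, 3, update dist[i][j] ← min(dist[i][j], dist[i][k] + dist[k][j]). The final matrix gives, for each (i, j), the minimum total weight of any directed path from i to j (possibly empty when i = j).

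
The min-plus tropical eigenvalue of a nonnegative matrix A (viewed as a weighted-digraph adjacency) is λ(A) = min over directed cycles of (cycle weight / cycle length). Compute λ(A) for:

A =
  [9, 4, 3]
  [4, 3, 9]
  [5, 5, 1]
λ(A) = 1

Enumerate directed cycles and compute their means (weight / length). Sample:
  cycle 0 → 0: weight = 9, length = 1, mean = 9/1 ≈ 9.000
  cycle 1 → 1: weight = 3, length = 1, mean = 3/1 ≈ 3.000
  cycle 2 → 2: weight = 1, length = 1, mean = 1/1 ≈ 1.000
  cycle 0 → 1 → 0: weight = 8, length = 2, mean = 8/2 ≈ 4.000
  cycle 0 → 2 → 0: weight = 8, length = 2, mean = 8/2 ≈ 4.000
  cycle 1 → 0 → 1: weight = 8, length = 2, mean = 8/2 ≈ 4.000
Minimum mean = 1.000, attained e.g. along the cycle 2 → 2 with weight 1 and length 1. So λ(A) = 1/1 = 1.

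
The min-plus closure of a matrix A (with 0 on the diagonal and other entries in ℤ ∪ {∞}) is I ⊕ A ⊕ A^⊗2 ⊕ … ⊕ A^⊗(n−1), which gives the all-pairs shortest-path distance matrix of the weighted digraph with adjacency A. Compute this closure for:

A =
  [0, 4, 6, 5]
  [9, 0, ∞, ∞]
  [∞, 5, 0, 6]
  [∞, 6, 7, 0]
Closure =
  [0, 4, 6, 5]
  [9, 0, 15, 14]
  [14, 5, 0, 6]
  [15, 6, 7, 0]

This is the Floyd-Warshall all-pairs shortest-path computation. For each intermediate vertex k = 0, 1, …, 3, update dist[i][j] ← min(dist[i][j], dist[i][k] + dist[k][j]). The final matrix gives, for each (i, j), the minimum total weight of any directed path from i to j (possibly empty when i = j).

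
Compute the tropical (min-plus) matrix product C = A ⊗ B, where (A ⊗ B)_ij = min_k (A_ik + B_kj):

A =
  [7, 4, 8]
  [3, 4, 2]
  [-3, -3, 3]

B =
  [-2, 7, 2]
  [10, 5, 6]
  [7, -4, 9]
A ⊗ B =
  [5, 4, 9]
  [1, -2, 5]
  [-5, -1, -1]

Apply the min-plus product entry-by-entry:
  C[0][0] = min over k of (A[0][0] + B[0][0] = 7 + -2 = 5, A[0][1] + B[1][0] = 4 + 10 = 14, A[0][2] + B[2][0] = 8 + 7 = 15) = 5 (attained at k = 0)
  C[0][1] = min over k of (A[0][0] + B[0][1] = 7 + 7 = 14, A[0][1] + B[1][1] = 4 + 5 = 9, A[0][2] + B[2][1] = 8 + -4 = 4) = 4 (attained at k = 2)
  C[0][2] = min over k of (A[0][0] + B[0][2] = 7 + 2 = 9, A[0][1] + B[1][2] = 4 + 6 = 10, A[0][2] + B[2][2] = 8 + 9 = 17) = 9 (attained at k = 0)
  C[1][0] = min over k of (A[1][0] + B[0][0] = 3 + -2 = 1, A[1][1] + B[1][0] = 4 + 10 = 14, A[1][2] + B[2][0] = 2 + 7 = 9) = 1 (attained at k = 0)
  C[1][1] = min over k of (A[1][0] + B[0][1] = 3 + 7 = 10, A[1][1] + B[1][1] = 4 + 5 = 9, A[1][2] + B[2][1] = 2 + -4 = -2) = -2 (attained at k = 2)
  C[1][2] = min over k of (A[1][0] + B[0][2] = 3 + 2 = 5, A[1][1] + B[1][2] = 4 + 6 = 10, A[1][2] + B[2][2] = 2 + 9 = 11) = 5 (attained at k = 0)
  C[2][0] = min over k of (A[2][0] + B[0][0] = -3 + -2 = -5, A[2][1] + B[1][0] = -3 + 10 = 7, A[2][2] + B[2][0] = 3 + 7 = 10) = -5 (attained at k = 0)
  C[2][1] = min over k of (A[2][0] + B[0][1] = -3 + 7 = 4, A[2][1] + B[1][1] = -3 + 5 = 2, A[2][2] + B[2][1] = 3 + -4 = -1) = -1 (attained at k = 2)
  C[2][2] = min over k of (A[2][0] + B[0][2] = -3 + 2 = -1, A[2][1] + B[1][2] = -3 + 6 = 3, A[2][2] + B[2][2] = 3 + 9 = 12) = -1 (attained at k = 0)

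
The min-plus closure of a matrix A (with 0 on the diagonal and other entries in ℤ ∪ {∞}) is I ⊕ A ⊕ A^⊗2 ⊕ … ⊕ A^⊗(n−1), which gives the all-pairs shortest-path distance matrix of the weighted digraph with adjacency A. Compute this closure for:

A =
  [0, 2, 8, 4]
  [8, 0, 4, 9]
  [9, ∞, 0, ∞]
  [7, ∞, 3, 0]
Closure =
  [0, 2, 6, 4]
  [8, 0, 4, 9]
  [9, 11, 0, 13]
  [7, 9, 3, 0]

This is the Floyd-Warshall all-pairs shortest-path computation. For each intermediate vertex k = 0, 1, …, 3, update dist[i][j] ← min(dist[i][j], dist[i][k] + dist[k][j]). The final matrix gives, for each (i, j), the minimum total weight of any directed path from i to j (possibly empty when i = j).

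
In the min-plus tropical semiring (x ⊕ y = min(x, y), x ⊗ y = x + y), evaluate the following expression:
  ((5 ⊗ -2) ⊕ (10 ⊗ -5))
((5 ⊗ -2) ⊕ (10 ⊗ -5)) = 3

Expand innermost to outermost. Recall ⊕ takes the minimum of its arguments and ⊗ takes their sum. Working out the expression ((5 ⊗ -2) ⊕ (10 ⊗ -5)) gives 3.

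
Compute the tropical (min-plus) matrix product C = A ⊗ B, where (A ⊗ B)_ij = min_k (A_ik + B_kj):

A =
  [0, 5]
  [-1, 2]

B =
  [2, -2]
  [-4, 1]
A ⊗ B =
  [1, -2]
  [-2, -3]

Apply the min-plus product entry-by-entry:
  C[0][0] = min over k of (A[0][0] + B[0][0] = 0 + 2 = 2, A[0][1] + B[1][0] = 5 + -4 = 1) = 1 (attained at k = 1)
  C[0][1] = min over k of (A[0][0] + B[0][1] = 0 + -2 = -2, A[0][1] + B[1][1] = 5 + 1 = 6) = -2 (attained at k = 0)
  C[1][0] = min over k of (A[1][0] + B[0][0] = -1 + 2 = 1, A[1][1] + B[1][0] = 2 + -4 = -2) = -2 (attained at k = 1)
  C[1][1] = min over k of (A[1][0] + B[0][1] = -1 + -2 = -3, A[1][1] + B[1][1] = 2 + 1 = 3) = -3 (attained at k = 0)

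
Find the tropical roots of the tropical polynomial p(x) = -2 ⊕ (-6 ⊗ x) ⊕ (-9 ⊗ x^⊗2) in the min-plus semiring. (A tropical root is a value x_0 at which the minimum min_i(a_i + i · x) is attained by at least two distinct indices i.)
Roots: {3, 4}

Each tropical root is a break point of the lower envelope of the lines y = a_i + i · x (there are 3 lines, with slopes 0, 1, ..., 2). Only the lines that attain the minimum somewhere contribute to roots; other lines are dominated. Here the surviving (envelope) indices are i = 2, i = 1, i = 0.
Intersections between consecutive envelope lines give the roots: for adjacent envelope indices i < j the intersection is x = (a_i − a_j) / (j − i). Reading off the sorted break points: {3, 4}.
Verification: at each break x_0, at least two indices attain the minimum of min_i(a_i + i · x_0).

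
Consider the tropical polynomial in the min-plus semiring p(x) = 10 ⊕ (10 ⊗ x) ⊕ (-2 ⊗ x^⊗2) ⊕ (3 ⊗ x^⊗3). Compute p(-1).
p(-1) = -4

A tropical monomial a ⊗ x^⊗i evaluates to a + i · x. Evaluating each term at x = -1:
  Term 0 contributes 10 + 0 · -1 = 10
  Term 1 contributes 10 + 1 · -1 = 9
  Term 2 contributes -2 + 2 · -1 = -4
  Term 3 contributes 3 + 3 · -1 = 0
p(-1) = ⊕ of these = min[10, 9, -4, 0] = -4.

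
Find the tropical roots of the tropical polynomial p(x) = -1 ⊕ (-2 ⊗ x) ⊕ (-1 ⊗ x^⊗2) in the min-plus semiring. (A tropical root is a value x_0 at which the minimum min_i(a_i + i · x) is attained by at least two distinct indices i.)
Roots: {-1, 1}

Each tropical root is a break point of the lower envelope of the lines y = a_i + i · x (there are 3 lines, with slopes 0, 1, ..., 2). Only the lines that attain the minimum somewhere contribute to roots; other lines are dominated. Here the surviving (envelope) indices are i = 2, i = 1, i = 0.
Intersections between consecutive envelope lines give the roots: for adjacent envelope indices i < j the intersection is x = (a_i − a_j) / (j − i). Reading off the sorted break points: {-1, 1}.
Verification: at each break x_0, at least two indices attain the minimum of min_i(a_i + i · x_0).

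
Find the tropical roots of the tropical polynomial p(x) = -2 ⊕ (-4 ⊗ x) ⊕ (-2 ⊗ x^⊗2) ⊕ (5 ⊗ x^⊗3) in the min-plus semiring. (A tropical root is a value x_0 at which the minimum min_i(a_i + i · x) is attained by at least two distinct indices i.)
Roots: {-7, -2, 2}

Each tropical root is a break point of the lower envelope of the lines y = a_i + i · x (there are 4 lines, with slopes 0, 1, ..., 3). Only the lines that attain the minimum somewhere contribute to roots; other lines are dominated. Here the surviving (envelope) indices are i = 3, i = 2, i = 1, i = 0.
Intersections between consecutive envelope lines give the roots: for adjacent envelope indices i < j the intersection is x = (a_i − a_j) / (j − i). Reading off the sorted break points: {-7, -2, 2}.
Verification: at each break x_0, at least two indices attain the minimum of min_i(a_i + i · x_0).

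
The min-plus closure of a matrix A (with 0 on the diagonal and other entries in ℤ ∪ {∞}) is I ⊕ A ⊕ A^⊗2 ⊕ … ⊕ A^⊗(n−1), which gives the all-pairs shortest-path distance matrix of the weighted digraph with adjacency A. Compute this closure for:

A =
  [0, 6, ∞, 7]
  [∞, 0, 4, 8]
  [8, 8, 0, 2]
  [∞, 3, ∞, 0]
Closure =
  [0, 6, 10, 7]
  [12, 0, 4, 6]
  [8, 5, 0, 2]
  [15, 3, 7, 0]

This is the Floyd-Warshall all-pairs shortest-path computation. For each intermediate vertex k = 0, 1, …, 3, update dist[i][j] ← min(dist[i][j], dist[i][k] + dist[k][j]). The final matrix gives, for each (i, j), the minimum total weight of any directed path from i to j (possibly empty when i = j).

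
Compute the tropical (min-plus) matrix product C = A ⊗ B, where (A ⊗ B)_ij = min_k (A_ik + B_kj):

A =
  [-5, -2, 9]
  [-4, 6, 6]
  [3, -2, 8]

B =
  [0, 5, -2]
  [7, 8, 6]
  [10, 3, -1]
A ⊗ B =
  [-5, 0, -7]
  [-4, 1, -6]
  [3, 6, 1]

Apply the min-plus product entry-by-entry:
  C[0][0] = min over k of (A[0][0] + B[0][0] = -5 + 0 = -5, A[0][1] + B[1][0] = -2 + 7 = 5, A[0][2] + B[2][0] = 9 + 10 = 19) = -5 (attained at k = 0)
  C[0][1] = min over k of (A[0][0] + B[0][1] = -5 + 5 = 0, A[0][1] + B[1][1] = -2 + 8 = 6, A[0][2] + B[2][1] = 9 + 3 = 12) = 0 (attained at k = 0)
  C[0][2] = min over k of (A[0][0] + B[0][2] = -5 + -2 = -7, A[0][1] + B[1][2] = -2 + 6 = 4, A[0][2] + B[2][2] = 9 + -1 = 8) = -7 (attained at k = 0)
  C[1][0] = min over k of (A[1][0] + B[0][0] = -4 + 0 = -4, A[1][1] + B[1][0] = 6 + 7 = 13, A[1][2] + B[2][0] = 6 + 10 = 16) = -4 (attained at k = 0)
  C[1][1] = min over k of (A[1][0] + B[0][1] = -4 + 5 = 1, A[1][1] + B[1][1] = 6 + 8 = 14, A[1][2] + B[2][1] = 6 + 3 = 9) = 1 (attained at k = 0)
  C[1][2] = min over k of (A[1][0] + B[0][2] = -4 + -2 = -6, A[1][1] + B[1][2] = 6 + 6 = 12, A[1][2] + B[2][2] = 6 + -1 = 5) = -6 (attained at k = 0)
  C[2][0] = min over k of (A[2][0] + B[0][0] = 3 + 0 = 3, A[2][1] + B[1][0] = -2 + 7 = 5, A[2][2] + B[2][0] = 8 + 10 = 18) = 3 (attained at k = 0)
  C[2][1] = min over k of (A[2][0] + B[0][1] = 3 + 5 = 8, A[2][1] + B[1][1] = -2 + 8 = 6, A[2][2] + B[2][1] = 8 + 3 = 11) = 6 (attained at k = 1)
  C[2][2] = min over k of (A[2][0] + B[0][2] = 3 + -2 = 1, A[2][1] + B[1][2] = -2 + 6 = 4, A[2][2] + B[2][2] = 8 + -1 = 7) = 1 (attained at k = 0)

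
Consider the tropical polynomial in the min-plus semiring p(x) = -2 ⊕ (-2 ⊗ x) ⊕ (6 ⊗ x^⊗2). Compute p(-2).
p(-2) = -4

A tropical monomial a ⊗ x^⊗i evaluates to a + i · x. Evaluating each term at x = -2:
  Term 0 contributes -2 + 0 · -2 = -2
  Term 1 contributes -2 + 1 · -2 = -4
  Term 2 contributes 6 + 2 · -2 = 2
p(-2) = ⊕ of these = min[-2, -4, 2] = -4.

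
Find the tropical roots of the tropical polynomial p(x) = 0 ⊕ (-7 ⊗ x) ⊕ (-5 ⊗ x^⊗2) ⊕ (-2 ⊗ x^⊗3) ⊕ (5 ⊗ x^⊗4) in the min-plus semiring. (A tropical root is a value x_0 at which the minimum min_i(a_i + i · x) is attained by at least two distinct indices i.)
Roots: {-7, -3, -2, 7}

Each tropical root is a break point of the lower envelope of the lines y = a_i + i · x (there are 5 lines, with slopes 0, 1, ..., 4). Only the lines that attain the minimum somewhere contribute to roots; other lines are dominated. Here the surviving (envelope) indices are i = 4, i = 3, i = 2, i = 1, i = 0.
Intersections between consecutive envelope lines give the roots: for adjacent envelope indices i < j the intersection is x = (a_i − a_j) / (j − i). Reading off the sorted break points: {-7, -3, -2, 7}.
Verification: at each break x_0, at least two indices attain the minimum of min_i(a_i + i · x_0).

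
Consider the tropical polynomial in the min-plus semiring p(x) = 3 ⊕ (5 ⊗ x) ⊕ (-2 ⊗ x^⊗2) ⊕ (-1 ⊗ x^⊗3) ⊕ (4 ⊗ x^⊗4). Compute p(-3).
p(-3) = -10

A tropical monomial a ⊗ x^⊗i evaluates to a + i · x. Evaluating each term at x = -3:
  Term 0 contributes 3 + 0 · -3 = 3
  Term 1 contributes 5 + 1 · -3 = 2
  Term 2 contributes -2 + 2 · -3 = -8
  Term 3 contributes -1 + 3 · -3 = -10
  Term 4 contributes 4 + 4 · -3 = -8
p(-3) = ⊕ of these = min[3, 2, -8, -10, -8] = -10.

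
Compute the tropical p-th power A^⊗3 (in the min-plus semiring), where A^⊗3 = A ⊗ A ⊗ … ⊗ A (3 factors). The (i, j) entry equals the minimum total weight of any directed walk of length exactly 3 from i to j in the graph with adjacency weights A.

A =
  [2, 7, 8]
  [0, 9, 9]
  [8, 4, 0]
A^⊗3 =
  [6, 11, 8]
  [4, 9, 8]
  [4, 4, 0]

Each entry (A^⊗3)_ij equals the minimum over all length-3 walks i = v_0 → v_1 → … → v_3 = j of Σ_t A[v_t][v_{t+1}]. For example, for (i, j) = (0, 2) we minimise over 9 possible intermediate vertex sequences; the minimum is 8, attained along the walk 0 → 2 → 2 → 2.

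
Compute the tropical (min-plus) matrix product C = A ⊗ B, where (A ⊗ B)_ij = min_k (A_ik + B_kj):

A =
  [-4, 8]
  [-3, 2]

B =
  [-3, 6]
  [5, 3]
A ⊗ B =
  [-7, 2]
  [-6, 3]

Apply the min-plus product entry-by-entry:
  C[0][0] = min over k of (A[0][0] + B[0][0] = -4 + -3 = -7, A[0][1] + B[1][0] = 8 + 5 = 13) = -7 (attained at k = 0)
  C[0][1] = min over k of (A[0][0] + B[0][1] = -4 + 6 = 2, A[0][1] + B[1][1] = 8 + 3 = 11) = 2 (attained at k = 0)
  C[1][0] = min over k of (A[1][0] + B[0][0] = -3 + -3 = -6, A[1][1] + B[1][0] = 2 + 5 = 7) = -6 (attained at k = 0)
  C[1][1] = min over k of (A[1][0] + B[0][1] = -3 + 6 = 3, A[1][1] + B[1][1] = 2 + 3 = 5) = 3 (attained at k = 0)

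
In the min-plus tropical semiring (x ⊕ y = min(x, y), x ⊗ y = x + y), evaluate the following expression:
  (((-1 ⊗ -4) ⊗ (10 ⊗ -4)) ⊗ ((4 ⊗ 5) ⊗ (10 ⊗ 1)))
(((-1 ⊗ -4) ⊗ (10 ⊗ -4)) ⊗ ((4 ⊗ 5) ⊗ (10 ⊗ 1))) = 21

Expand innermost to outermost. Recall ⊕ takes the minimum of its arguments and ⊗ takes their sum. Working out the expression (((-1 ⊗ -4) ⊗ (10 ⊗ -4)) ⊗ ((4 ⊗ 5) ⊗ (10 ⊗ 1))) gives 21.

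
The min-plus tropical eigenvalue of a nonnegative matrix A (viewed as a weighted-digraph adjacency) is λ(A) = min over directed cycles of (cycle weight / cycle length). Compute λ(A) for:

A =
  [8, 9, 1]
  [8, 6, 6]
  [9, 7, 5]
λ(A) = 5

Enumerate directed cycles and compute their means (weight / length). Sample:
  cycle 0 → 0: weight = 8, length = 1, mean = 8/1 ≈ 8.000
  cycle 1 → 1: weight = 6, length = 1, mean = 6/1 ≈ 6.000
  cycle 2 → 2: weight = 5, length = 1, mean = 5/1 ≈ 5.000
  cycle 0 → 1 → 0: weight = 17, length = 2, mean = 17/2 ≈ 8.500
  cycle 0 → 2 → 0: weight = 10, length = 2, mean = 10/2 ≈ 5.000
  cycle 1 → 0 → 1: weight = 17, length = 2, mean = 17/2 ≈ 8.500
Minimum mean = 5.000, attained e.g. along the cycle 2 → 2 with weight 5 and length 1. So λ(A) = 5/1 = 5.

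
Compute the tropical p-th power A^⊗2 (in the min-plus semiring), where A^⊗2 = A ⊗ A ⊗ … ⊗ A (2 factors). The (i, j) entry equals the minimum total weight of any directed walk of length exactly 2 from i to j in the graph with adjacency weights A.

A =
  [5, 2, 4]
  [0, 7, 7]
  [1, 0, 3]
A^⊗2 =
  [2, 4, 7]
  [5, 2, 4]
  [0, 3, 5]

Each entry (A^⊗2)_ij equals the minimum over all length-2 walks i = v_0 → v_1 → … → v_2 = j of Σ_t A[v_t][v_{t+1}]. For example, for (i, j) = (0, 2) we minimise over 3 possible intermediate vertex sequences; the minimum is 7, attained along the walk 0 → 2 → 2.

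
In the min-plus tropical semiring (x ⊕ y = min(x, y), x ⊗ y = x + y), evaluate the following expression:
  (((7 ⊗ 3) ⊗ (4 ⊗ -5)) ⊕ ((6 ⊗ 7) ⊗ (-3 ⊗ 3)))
(((7 ⊗ 3) ⊗ (4 ⊗ -5)) ⊕ ((6 ⊗ 7) ⊗ (-3 ⊗ 3))) = 9

Expand innermost to outermost. Recall ⊕ takes the minimum of its arguments and ⊗ takes their sum. Working out the expression (((7 ⊗ 3) ⊗ (4 ⊗ -5)) ⊕ ((6 ⊗ 7) ⊗ (-3 ⊗ 3))) gives 9.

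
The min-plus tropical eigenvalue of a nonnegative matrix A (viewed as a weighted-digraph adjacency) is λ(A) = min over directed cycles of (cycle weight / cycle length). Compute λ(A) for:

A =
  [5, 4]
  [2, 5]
λ(A) = 3

Enumerate directed cycles and compute their means (weight / length). Sample:
  cycle 0 → 0: weight = 5, length = 1, mean = 5/1 ≈ 5.000
  cycle 1 → 1: weight = 5, length = 1, mean = 5/1 ≈ 5.000
  cycle 0 → 1 → 0: weight = 6, length = 2, mean = 6/2 ≈ 3.000
  cycle 1 → 0 → 1: weight = 6, length = 2, mean = 6/2 ≈ 3.000
Minimum mean = 3.000, attained e.g. along the cycle 0 → 1 → 0 with weight 6 and length 2. So λ(A) = 6/2 = 3.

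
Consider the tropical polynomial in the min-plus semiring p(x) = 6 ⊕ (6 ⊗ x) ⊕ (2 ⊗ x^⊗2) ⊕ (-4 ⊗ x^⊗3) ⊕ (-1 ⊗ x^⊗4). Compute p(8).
p(8) = 6

A tropical monomial a ⊗ x^⊗i evaluates to a + i · x. Evaluating each term at x = 8:
  Term 0 contributes 6 + 0 · 8 = 6
  Term 1 contributes 6 + 1 · 8 = 14
  Term 2 contributes 2 + 2 · 8 = 18
  Term 3 contributes -4 + 3 · 8 = 20
  Term 4 contributes -1 + 4 · 8 = 31
p(8) = ⊕ of these = min[6, 14, 18, 20, 31] = 6.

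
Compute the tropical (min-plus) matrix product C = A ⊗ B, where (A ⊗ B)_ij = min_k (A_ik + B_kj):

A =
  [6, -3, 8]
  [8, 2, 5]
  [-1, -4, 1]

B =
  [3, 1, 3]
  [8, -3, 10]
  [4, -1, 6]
A ⊗ B =
  [5, -6, 7]
  [9, -1, 11]
  [2, -7, 2]

Apply the min-plus product entry-by-entry:
  C[0][0] = min over k of (A[0][0] + B[0][0] = 6 + 3 = 9, A[0][1] + B[1][0] = -3 + 8 = 5, A[0][2] + B[2][0] = 8 + 4 = 12) = 5 (attained at k = 1)
  C[0][1] = min over k of (A[0][0] + B[0][1] = 6 + 1 = 7, A[0][1] + B[1][1] = -3 + -3 = -6, A[0][2] + B[2][1] = 8 + -1 = 7) = -6 (attained at k = 1)
  C[0][2] = min over k of (A[0][0] + B[0][2] = 6 + 3 = 9, A[0][1] + B[1][2] = -3 + 10 = 7, A[0][2] + B[2][2] = 8 + 6 = 14) = 7 (attained at k = 1)
  C[1][0] = min over k of (A[1][0] + B[0][0] = 8 + 3 = 11, A[1][1] + B[1][0] = 2 + 8 = 10, A[1][2] + B[2][0] = 5 + 4 = 9) = 9 (attained at k = 2)
  C[1][1] = min over k of (A[1][0] + B[0][1] = 8 + 1 = 9, A[1][1] + B[1][1] = 2 + -3 = -1, A[1][2] + B[2][1] = 5 + -1 = 4) = -1 (attained at k = 1)
  C[1][2] = min over k of (A[1][0] + B[0][2] = 8 + 3 = 11, A[1][1] + B[1][2] = 2 + 10 = 12, A[1][2] + B[2][2] = 5 + 6 = 11) = 11 (attained at k = 0)
  C[2][0] = min over k of (A[2][0] + B[0][0] = -1 + 3 = 2, A[2][1] + B[1][0] = -4 + 8 = 4, A[2][2] + B[2][0] = 1 + 4 = 5) = 2 (attained at k = 0)
  C[2][1] = min over k of (A[2][0] + B[0][1] = -1 + 1 = 0, A[2][1] + B[1][1] = -4 + -3 = -7, A[2][2] + B[2][1] = 1 + -1 = 0) = -7 (attained at k = 1)
  C[2][2] = min over k of (A[2][0] + B[0][2] = -1 + 3 = 2, A[2][1] + B[1][2] = -4 + 10 = 6, A[2][2] + B[2][2] = 1 + 6 = 7) = 2 (attained at k = 0)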